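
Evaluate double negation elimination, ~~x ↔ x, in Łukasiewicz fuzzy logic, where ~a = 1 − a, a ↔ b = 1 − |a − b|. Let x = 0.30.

1.00

~x = 1 − 0.30 = 0.70
~~x = 1 − 0.70 = 0.30
~~x ↔ x = 1 − |0.30 − 0.30| = 1 − 0.00 = 1.00
(As expected: always 1 in Ł∞ since negation is involutive.)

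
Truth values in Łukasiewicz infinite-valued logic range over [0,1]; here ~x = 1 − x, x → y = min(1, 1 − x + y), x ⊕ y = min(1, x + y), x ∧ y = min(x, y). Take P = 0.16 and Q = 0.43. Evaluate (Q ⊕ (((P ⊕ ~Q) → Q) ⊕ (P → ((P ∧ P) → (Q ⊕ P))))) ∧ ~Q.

0.57

~Q = 1 − 0.43 = 0.57
P ⊕ ~Q = min(1, 0.16 + 0.57) = min(1, 0.73) = 0.73
(P ⊕ ~Q) → Q = min(1, 1 − 0.73 + 0.43) = min(1, 0.70) = 0.70
P ∧ P = min(0.16, 0.16) = 0.16
Q ⊕ P = min(1, 0.43 + 0.16) = min(1, 0.59) = 0.59
(P ∧ P) → (Q ⊕ P) = min(1, 1 − 0.16 + 0.59) = min(1, 1.43) = 1.00
P → ((P ∧ P) → (Q ⊕ P)) = min(1, 1 − 0.16 + 1.00) = min(1, 1.84) = 1.00
((P ⊕ ~Q) → Q) ⊕ (P → ((P ∧ P) → (Q ⊕ P))) = min(1, 0.70 + 1.00) = min(1, 1.70) = 1.00
Q ⊕ (((P ⊕ ~Q) → Q) ⊕ (P → ((P ∧ P) → (Q ⊕ P)))) = min(1, 0.43 + 1.00) = min(1, 1.43) = 1.00
(Q ⊕ (((P ⊕ ~Q) → Q) ⊕ (P → ((P ∧ P) → (Q ⊕ P))))) ∧ ~Q = min(1.00, 0.57) = 0.57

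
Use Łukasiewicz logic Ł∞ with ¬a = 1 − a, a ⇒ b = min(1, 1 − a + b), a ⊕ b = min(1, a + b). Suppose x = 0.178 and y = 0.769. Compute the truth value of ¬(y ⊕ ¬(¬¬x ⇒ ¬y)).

0.231

¬x = 1 − 0.178 = 0.822
¬¬x = 1 − 0.822 = 0.178
¬y = 1 − 0.769 = 0.231
¬¬x ⇒ ¬y = min(1, 1 − 0.178 + 0.231) = min(1, 1.053) = 1.000
¬(¬¬x ⇒ ¬y) = 1 − 1.000 = 0.000
y ⊕ ¬(¬¬x ⇒ ¬y) = min(1, 0.769 + 0.000) = min(1, 0.769) = 0.769
¬(y ⊕ ¬(¬¬x ⇒ ¬y)) = 1 − 0.769 = 0.231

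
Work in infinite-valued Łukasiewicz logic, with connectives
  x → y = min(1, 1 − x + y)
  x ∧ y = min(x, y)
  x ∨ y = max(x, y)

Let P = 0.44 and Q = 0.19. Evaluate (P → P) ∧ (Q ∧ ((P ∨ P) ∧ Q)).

0.19

P → P = min(1, 1 − 0.44 + 0.44) = min(1, 1.00) = 1.00
P ∨ P = max(0.44, 0.44) = 0.44
(P ∨ P) ∧ Q = min(0.44, 0.19) = 0.19
Q ∧ ((P ∨ P) ∧ Q) = min(0.19, 0.19) = 0.19
(P → P) ∧ (Q ∧ ((P ∨ P) ∧ Q)) = min(1.00, 0.19) = 0.19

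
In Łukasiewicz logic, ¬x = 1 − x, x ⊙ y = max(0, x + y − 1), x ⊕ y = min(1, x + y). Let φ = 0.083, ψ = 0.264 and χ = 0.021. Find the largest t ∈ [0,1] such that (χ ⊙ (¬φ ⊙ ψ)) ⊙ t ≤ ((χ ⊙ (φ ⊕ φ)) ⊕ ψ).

1.000

¬φ = 1 − 0.083 = 0.917
¬φ ⊙ ψ = max(0, 0.917 + 0.264 − 1) = max(0, 0.181) = 0.181
χ ⊙ (¬φ ⊙ ψ) = max(0, 0.021 + 0.181 − 1) = max(0, -0.798) = 0.000
So the left factor is χ ⊙ (¬φ ⊙ ψ) = 0.000.
φ ⊕ φ = min(1, 0.083 + 0.083) = min(1, 0.166) = 0.166
χ ⊙ (φ ⊕ φ) = max(0, 0.021 + 0.166 − 1) = max(0, -0.813) = 0.000
(χ ⊙ (φ ⊕ φ)) ⊕ ψ = min(1, 0.000 + 0.264) = min(1, 0.264) = 0.264
So the right-hand bound is (χ ⊙ (φ ⊕ φ)) ⊕ ψ = 0.264.
The residuum of the Łukasiewicz t-norm gives the supremum: min(1, 1 − 0.000 + 0.264).
1 − 0.000 + 0.264 = 1.264, so t = min(1, 1.264) = 1.000.
Check: 0.000 ⊙ 1.000 = max(0, 0.000) = 0.000 ≤ 0.264.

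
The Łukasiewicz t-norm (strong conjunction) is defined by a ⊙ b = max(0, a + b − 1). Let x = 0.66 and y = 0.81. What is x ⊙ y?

x ⊙ y = max(0, 0.66 + 0.81 − 1) = max(0, 0.47) = 0.47
For comparison, the Gödel (minimum) t-norm min(a, b) would give 0.66.

0.47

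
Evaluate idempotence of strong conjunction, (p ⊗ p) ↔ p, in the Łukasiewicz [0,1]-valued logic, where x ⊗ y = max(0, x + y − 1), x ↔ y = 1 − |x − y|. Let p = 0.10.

0.90

p ⊗ p = max(0, 0.10 + 0.10 − 1) = max(0, -0.80) = 0.00
(p ⊗ p) ↔ p = 1 − |0.00 − 0.10| = 1 − 0.10 = 0.90
(The value 0.90 < 1 shows this instance is not satisfied; fails in Ł∞ since a ⊗ a = max(0, 2a−1) ≠ a in general.)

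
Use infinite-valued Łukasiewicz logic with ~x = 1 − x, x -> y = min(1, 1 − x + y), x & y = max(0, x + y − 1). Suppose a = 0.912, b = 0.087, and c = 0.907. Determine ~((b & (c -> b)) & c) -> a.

c -> b = min(1, 1 − 0.907 + 0.087) = min(1, 0.180) = 0.180
b & (c -> b) = max(0, 0.087 + 0.180 − 1) = max(0, -0.733) = 0.000
(b & (c -> b)) & c = max(0, 0.000 + 0.907 − 1) = max(0, -0.093) = 0.000
~((b & (c -> b)) & c) = 1 − 0.000 = 1.000
~((b & (c -> b)) & c) -> a = min(1, 1 − 1.000 + 0.912) = min(1, 0.912) = 0.912

0.912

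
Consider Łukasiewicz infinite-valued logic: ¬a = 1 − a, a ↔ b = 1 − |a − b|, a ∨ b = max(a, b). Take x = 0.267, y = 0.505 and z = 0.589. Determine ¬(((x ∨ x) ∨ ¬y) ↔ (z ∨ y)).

x ∨ x = max(0.267, 0.267) = 0.267
¬y = 1 − 0.505 = 0.495
(x ∨ x) ∨ ¬y = max(0.267, 0.495) = 0.495
z ∨ y = max(0.589, 0.505) = 0.589
((x ∨ x) ∨ ¬y) ↔ (z ∨ y) = 1 − |0.495 − 0.589| = 1 − 0.094 = 0.906
¬(((x ∨ x) ∨ ¬y) ↔ (z ∨ y)) = 1 − 0.906 = 0.094

0.094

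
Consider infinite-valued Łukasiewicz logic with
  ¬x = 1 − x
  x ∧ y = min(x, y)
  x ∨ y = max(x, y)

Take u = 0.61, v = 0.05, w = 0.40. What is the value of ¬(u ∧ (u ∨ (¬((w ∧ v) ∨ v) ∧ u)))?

w ∧ v = min(0.40, 0.05) = 0.05
(w ∧ v) ∨ v = max(0.05, 0.05) = 0.05
¬((w ∧ v) ∨ v) = 1 − 0.05 = 0.95
¬((w ∧ v) ∨ v) ∧ u = min(0.95, 0.61) = 0.61
u ∨ (¬((w ∧ v) ∨ v) ∧ u) = max(0.61, 0.61) = 0.61
u ∧ (u ∨ (¬((w ∧ v) ∨ v) ∧ u)) = min(0.61, 0.61) = 0.61
¬(u ∧ (u ∨ (¬((w ∧ v) ∨ v) ∧ u))) = 1 − 0.61 = 0.39

0.39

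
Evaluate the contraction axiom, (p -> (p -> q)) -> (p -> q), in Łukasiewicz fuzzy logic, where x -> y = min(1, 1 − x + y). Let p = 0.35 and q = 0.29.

p -> q = min(1, 1 − 0.35 + 0.29) = min(1, 0.94) = 0.94
p -> (p -> q) = min(1, 1 − 0.35 + 0.94) = min(1, 1.59) = 1.00
(p -> (p -> q)) -> (p -> q) = min(1, 1 − 1.00 + 0.94) = min(1, 0.94) = 0.94
(The value 0.94 < 1 shows this instance is not satisfied; fails in Ł∞ (the t-norm is not idempotent).)

0.94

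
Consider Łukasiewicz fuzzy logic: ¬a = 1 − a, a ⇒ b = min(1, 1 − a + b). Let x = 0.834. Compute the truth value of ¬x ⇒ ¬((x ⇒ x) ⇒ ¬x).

¬x = 1 − 0.834 = 0.166
x ⇒ x = min(1, 1 − 0.834 + 0.834) = min(1, 1.000) = 1.000
(x ⇒ x) ⇒ ¬x = min(1, 1 − 1.000 + 0.166) = min(1, 0.166) = 0.166
¬((x ⇒ x) ⇒ ¬x) = 1 − 0.166 = 0.834
¬x ⇒ ¬((x ⇒ x) ⇒ ¬x) = min(1, 1 − 0.166 + 0.834) = min(1, 1.668) = 1.000

1.000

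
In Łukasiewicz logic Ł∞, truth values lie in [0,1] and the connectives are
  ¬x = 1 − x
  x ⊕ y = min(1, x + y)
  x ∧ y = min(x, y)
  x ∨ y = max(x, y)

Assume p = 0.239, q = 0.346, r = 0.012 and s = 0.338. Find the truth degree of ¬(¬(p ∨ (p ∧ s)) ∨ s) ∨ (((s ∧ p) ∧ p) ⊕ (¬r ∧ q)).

0.585

p ∧ s = min(0.239, 0.338) = 0.239
p ∨ (p ∧ s) = max(0.239, 0.239) = 0.239
¬(p ∨ (p ∧ s)) = 1 − 0.239 = 0.761
¬(p ∨ (p ∧ s)) ∨ s = max(0.761, 0.338) = 0.761
¬(¬(p ∨ (p ∧ s)) ∨ s) = 1 − 0.761 = 0.239
s ∧ p = min(0.338, 0.239) = 0.239
(s ∧ p) ∧ p = min(0.239, 0.239) = 0.239
¬r = 1 − 0.012 = 0.988
¬r ∧ q = min(0.988, 0.346) = 0.346
((s ∧ p) ∧ p) ⊕ (¬r ∧ q) = min(1, 0.239 + 0.346) = min(1, 0.585) = 0.585
¬(¬(p ∨ (p ∧ s)) ∨ s) ∨ (((s ∧ p) ∧ p) ⊕ (¬r ∧ q)) = max(0.239, 0.585) = 0.585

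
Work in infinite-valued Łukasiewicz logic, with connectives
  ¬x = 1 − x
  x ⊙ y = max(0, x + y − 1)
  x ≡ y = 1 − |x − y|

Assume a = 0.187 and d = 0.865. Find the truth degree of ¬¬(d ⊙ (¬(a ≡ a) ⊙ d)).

0.000

a ≡ a = 1 − |0.187 − 0.187| = 1 − 0.000 = 1.000
¬(a ≡ a) = 1 − 1.000 = 0.000
¬(a ≡ a) ⊙ d = max(0, 0.000 + 0.865 − 1) = max(0, -0.135) = 0.000
d ⊙ (¬(a ≡ a) ⊙ d) = max(0, 0.865 + 0.000 − 1) = max(0, -0.135) = 0.000
¬(d ⊙ (¬(a ≡ a) ⊙ d)) = 1 − 0.000 = 1.000
¬¬(d ⊙ (¬(a ≡ a) ⊙ d)) = 1 − 1.000 = 0.000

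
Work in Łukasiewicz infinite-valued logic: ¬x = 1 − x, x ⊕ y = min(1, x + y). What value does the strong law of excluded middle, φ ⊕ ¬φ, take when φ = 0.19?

¬φ = 1 − 0.19 = 0.81
φ ⊕ ¬φ = min(1, 0.19 + 0.81) = min(1, 1.00) = 1.00
(As expected: always 1 in Ł∞ since a ⊕ (1−a) = 1.)

1.00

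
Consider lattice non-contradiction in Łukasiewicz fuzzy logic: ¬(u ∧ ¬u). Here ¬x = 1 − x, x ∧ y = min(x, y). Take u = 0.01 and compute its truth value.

¬u = 1 − 0.01 = 0.99
u ∧ ¬u = min(0.01, 0.99) = 0.01
¬(u ∧ ¬u) = 1 − 0.01 = 0.99
(The value 0.99 < 1 shows this instance is not satisfied; not a Ł∞-tautology — its value is 1 − min(a, 1−a).)

0.99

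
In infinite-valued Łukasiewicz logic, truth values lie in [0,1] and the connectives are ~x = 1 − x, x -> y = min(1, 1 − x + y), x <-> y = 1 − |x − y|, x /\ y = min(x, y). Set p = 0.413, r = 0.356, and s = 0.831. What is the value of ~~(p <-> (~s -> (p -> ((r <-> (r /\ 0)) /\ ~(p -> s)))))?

0.413

~s = 1 − 0.831 = 0.169
r /\ 0 = min(0.356, 0.000) = 0.000
r <-> (r /\ 0) = 1 − |0.356 − 0.000| = 1 − 0.356 = 0.644
p -> s = min(1, 1 − 0.413 + 0.831) = min(1, 1.418) = 1.000
~(p -> s) = 1 − 1.000 = 0.000
(r <-> (r /\ 0)) /\ ~(p -> s) = min(0.644, 0.000) = 0.000
p -> ((r <-> (r /\ 0)) /\ ~(p -> s)) = min(1, 1 − 0.413 + 0.000) = min(1, 0.587) = 0.587
~s -> (p -> ((r <-> (r /\ 0)) /\ ~(p -> s))) = min(1, 1 − 0.169 + 0.587) = min(1, 1.418) = 1.000
p <-> (~s -> (p -> ((r <-> (r /\ 0)) /\ ~(p -> s)))) = 1 − |0.413 − 1.000| = 1 − 0.587 = 0.413
~(p <-> (~s -> (p -> ((r <-> (r /\ 0)) /\ ~(p -> s))))) = 1 − 0.413 = 0.587
~~(p <-> (~s -> (p -> ((r <-> (r /\ 0)) /\ ~(p -> s))))) = 1 − 0.587 = 0.413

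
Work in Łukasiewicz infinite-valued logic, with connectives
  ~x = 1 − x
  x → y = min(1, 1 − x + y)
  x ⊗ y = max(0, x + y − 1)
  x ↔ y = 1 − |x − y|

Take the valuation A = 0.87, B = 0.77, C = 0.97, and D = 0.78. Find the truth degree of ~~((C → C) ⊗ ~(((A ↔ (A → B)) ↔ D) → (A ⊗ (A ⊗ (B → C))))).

0.07

C → C = min(1, 1 − 0.97 + 0.97) = min(1, 1.00) = 1.00
A → B = min(1, 1 − 0.87 + 0.77) = min(1, 0.90) = 0.90
A ↔ (A → B) = 1 − |0.87 − 0.90| = 1 − 0.03 = 0.97
(A ↔ (A → B)) ↔ D = 1 − |0.97 − 0.78| = 1 − 0.19 = 0.81
B → C = min(1, 1 − 0.77 + 0.97) = min(1, 1.20) = 1.00
A ⊗ (B → C) = max(0, 0.87 + 1.00 − 1) = max(0, 0.87) = 0.87
A ⊗ (A ⊗ (B → C)) = max(0, 0.87 + 0.87 − 1) = max(0, 0.74) = 0.74
((A ↔ (A → B)) ↔ D) → (A ⊗ (A ⊗ (B → C))) = min(1, 1 − 0.81 + 0.74) = min(1, 0.93) = 0.93
~(((A ↔ (A → B)) ↔ D) → (A ⊗ (A ⊗ (B → C)))) = 1 − 0.93 = 0.07
(C → C) ⊗ ~(((A ↔ (A → B)) ↔ D) → (A ⊗ (A ⊗ (B → C)))) = max(0, 1.00 + 0.07 − 1) = max(0, 0.07) = 0.07
~((C → C) ⊗ ~(((A ↔ (A → B)) ↔ D) → (A ⊗ (A ⊗ (B → C))))) = 1 − 0.07 = 0.93
~~((C → C) ⊗ ~(((A ↔ (A → B)) ↔ D) → (A ⊗ (A ⊗ (B → C))))) = 1 − 0.93 = 0.07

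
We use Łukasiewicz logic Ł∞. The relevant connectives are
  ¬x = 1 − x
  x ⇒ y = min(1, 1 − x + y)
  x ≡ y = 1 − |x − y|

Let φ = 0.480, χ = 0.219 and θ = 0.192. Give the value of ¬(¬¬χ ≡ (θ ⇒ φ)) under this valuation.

0.781

¬χ = 1 − 0.219 = 0.781
¬¬χ = 1 − 0.781 = 0.219
θ ⇒ φ = min(1, 1 − 0.192 + 0.480) = min(1, 1.288) = 1.000
¬¬χ ≡ (θ ⇒ φ) = 1 − |0.219 − 1.000| = 1 − 0.781 = 0.219
¬(¬¬χ ≡ (θ ⇒ φ)) = 1 − 0.219 = 0.781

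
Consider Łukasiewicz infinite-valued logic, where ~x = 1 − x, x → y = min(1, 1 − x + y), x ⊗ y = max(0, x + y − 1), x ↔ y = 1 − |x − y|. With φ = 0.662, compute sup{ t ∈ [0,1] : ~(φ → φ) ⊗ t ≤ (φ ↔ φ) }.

φ → φ = min(1, 1 − 0.662 + 0.662) = min(1, 1.000) = 1.000
~(φ → φ) = 1 − 1.000 = 0.000
So the left factor is ~(φ → φ) = 0.000.
φ ↔ φ = 1 − |0.662 − 0.662| = 1 − 0.000 = 1.000
So the right-hand bound is φ ↔ φ = 1.000.
The residuum of the Łukasiewicz t-norm gives the supremum: min(1, 1 − 0.000 + 1.000).
1 − 0.000 + 1.000 = 2.000, so t = min(1, 2.000) = 1.000.
Check: 0.000 ⊗ 1.000 = max(0, 0.000) = 0.000 ≤ 1.000.

1.000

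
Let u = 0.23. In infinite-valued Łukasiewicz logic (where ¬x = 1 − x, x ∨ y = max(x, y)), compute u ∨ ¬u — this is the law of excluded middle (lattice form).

¬u = 1 − 0.23 = 0.77
u ∨ ¬u = max(0.23, 0.77) = 0.77
(The value 0.77 < 1 shows this instance is not satisfied; not a Ł∞-tautology — its value is max(a, 1−a).)

0.77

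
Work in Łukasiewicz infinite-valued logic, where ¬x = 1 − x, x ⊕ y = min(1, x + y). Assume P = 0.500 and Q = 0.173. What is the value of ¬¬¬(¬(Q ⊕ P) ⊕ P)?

Q ⊕ P = min(1, 0.173 + 0.500) = min(1, 0.673) = 0.673
¬(Q ⊕ P) = 1 − 0.673 = 0.327
¬(Q ⊕ P) ⊕ P = min(1, 0.327 + 0.500) = min(1, 0.827) = 0.827
¬(¬(Q ⊕ P) ⊕ P) = 1 − 0.827 = 0.173
¬¬(¬(Q ⊕ P) ⊕ P) = 1 − 0.173 = 0.827
¬¬¬(¬(Q ⊕ P) ⊕ P) = 1 − 0.827 = 0.173

0.173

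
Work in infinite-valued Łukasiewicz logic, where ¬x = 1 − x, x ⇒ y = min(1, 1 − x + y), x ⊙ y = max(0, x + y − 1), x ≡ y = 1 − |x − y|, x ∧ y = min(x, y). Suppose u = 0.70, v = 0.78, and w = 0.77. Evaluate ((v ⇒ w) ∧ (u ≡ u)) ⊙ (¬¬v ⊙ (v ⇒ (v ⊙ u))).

v ⇒ w = min(1, 1 − 0.78 + 0.77) = min(1, 0.99) = 0.99
u ≡ u = 1 − |0.70 − 0.70| = 1 − 0.00 = 1.00
(v ⇒ w) ∧ (u ≡ u) = min(0.99, 1.00) = 0.99
¬v = 1 − 0.78 = 0.22
¬¬v = 1 − 0.22 = 0.78
v ⊙ u = max(0, 0.78 + 0.70 − 1) = max(0, 0.48) = 0.48
v ⇒ (v ⊙ u) = min(1, 1 − 0.78 + 0.48) = min(1, 0.70) = 0.70
¬¬v ⊙ (v ⇒ (v ⊙ u)) = max(0, 0.78 + 0.70 − 1) = max(0, 0.48) = 0.48
((v ⇒ w) ∧ (u ≡ u)) ⊙ (¬¬v ⊙ (v ⇒ (v ⊙ u))) = max(0, 0.99 + 0.48 − 1) = max(0, 0.47) = 0.47

0.47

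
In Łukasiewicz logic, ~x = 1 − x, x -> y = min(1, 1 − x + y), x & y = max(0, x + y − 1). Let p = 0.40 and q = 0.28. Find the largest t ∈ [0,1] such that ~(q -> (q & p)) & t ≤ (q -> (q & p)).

q & p = max(0, 0.28 + 0.40 − 1) = max(0, -0.32) = 0.00
q -> (q & p) = min(1, 1 − 0.28 + 0.00) = min(1, 0.72) = 0.72
~(q -> (q & p)) = 1 − 0.72 = 0.28
So the left factor is ~(q -> (q & p)) = 0.28.
So the right-hand bound is q -> (q & p) = 0.72.
The residuum of the Łukasiewicz t-norm gives the supremum: min(1, 1 − 0.28 + 0.72).
1 − 0.28 + 0.72 = 1.44, so t = min(1, 1.44) = 1.00.
Check: 0.28 & 1.00 = max(0, 0.28) = 0.28 ≤ 0.72.

1.00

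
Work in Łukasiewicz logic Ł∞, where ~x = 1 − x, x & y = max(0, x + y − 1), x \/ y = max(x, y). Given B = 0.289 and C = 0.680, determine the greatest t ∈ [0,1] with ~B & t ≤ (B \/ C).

0.969

~B = 1 − 0.289 = 0.711
So the left factor is ~B = 0.711.
B \/ C = max(0.289, 0.680) = 0.680
So the right-hand bound is B \/ C = 0.680.
The residuum of the Łukasiewicz t-norm gives the supremum: min(1, 1 − 0.711 + 0.680).
1 − 0.711 + 0.680 = 0.969, so t = min(1, 0.969) = 0.969.
Check: 0.711 & 0.969 = max(0, 0.680) = 0.680 ≤ 0.680.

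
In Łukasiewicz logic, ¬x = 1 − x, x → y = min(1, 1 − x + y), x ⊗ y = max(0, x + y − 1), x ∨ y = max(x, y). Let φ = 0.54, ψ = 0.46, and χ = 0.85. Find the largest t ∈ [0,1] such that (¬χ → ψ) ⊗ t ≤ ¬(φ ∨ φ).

0.46

¬χ = 1 − 0.85 = 0.15
¬χ → ψ = min(1, 1 − 0.15 + 0.46) = min(1, 1.31) = 1.00
So the left factor is ¬χ → ψ = 1.00.
φ ∨ φ = max(0.54, 0.54) = 0.54
¬(φ ∨ φ) = 1 − 0.54 = 0.46
So the right-hand bound is ¬(φ ∨ φ) = 0.46.
The residuum of the Łukasiewicz t-norm gives the supremum: min(1, 1 − 1.00 + 0.46).
1 − 1.00 + 0.46 = 0.46, so t = min(1, 0.46) = 0.46.
Check: 1.00 ⊗ 0.46 = max(0, 0.46) = 0.46 ≤ 0.46.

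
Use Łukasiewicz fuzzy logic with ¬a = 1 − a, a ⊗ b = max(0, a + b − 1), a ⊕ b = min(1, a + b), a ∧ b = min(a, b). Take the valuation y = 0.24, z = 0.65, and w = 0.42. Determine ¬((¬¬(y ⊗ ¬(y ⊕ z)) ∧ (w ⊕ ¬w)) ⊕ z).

0.35

y ⊕ z = min(1, 0.24 + 0.65) = min(1, 0.89) = 0.89
¬(y ⊕ z) = 1 − 0.89 = 0.11
y ⊗ ¬(y ⊕ z) = max(0, 0.24 + 0.11 − 1) = max(0, -0.65) = 0.00
¬(y ⊗ ¬(y ⊕ z)) = 1 − 0.00 = 1.00
¬¬(y ⊗ ¬(y ⊕ z)) = 1 − 1.00 = 0.00
¬w = 1 − 0.42 = 0.58
w ⊕ ¬w = min(1, 0.42 + 0.58) = min(1, 1.00) = 1.00
¬¬(y ⊗ ¬(y ⊕ z)) ∧ (w ⊕ ¬w) = min(0.00, 1.00) = 0.00
(¬¬(y ⊗ ¬(y ⊕ z)) ∧ (w ⊕ ¬w)) ⊕ z = min(1, 0.00 + 0.65) = min(1, 0.65) = 0.65
¬((¬¬(y ⊗ ¬(y ⊕ z)) ∧ (w ⊕ ¬w)) ⊕ z) = 1 − 0.65 = 0.35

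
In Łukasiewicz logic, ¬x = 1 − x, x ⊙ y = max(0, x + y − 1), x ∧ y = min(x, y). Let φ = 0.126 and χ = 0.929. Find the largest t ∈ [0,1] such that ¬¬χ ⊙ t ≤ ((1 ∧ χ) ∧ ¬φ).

¬χ = 1 − 0.929 = 0.071
¬¬χ = 1 − 0.071 = 0.929
So the left factor is ¬¬χ = 0.929.
1 ∧ χ = min(1.000, 0.929) = 0.929
¬φ = 1 − 0.126 = 0.874
(1 ∧ χ) ∧ ¬φ = min(0.929, 0.874) = 0.874
So the right-hand bound is (1 ∧ χ) ∧ ¬φ = 0.874.
The residuum of the Łukasiewicz t-norm gives the supremum: min(1, 1 − 0.929 + 0.874).
1 − 0.929 + 0.874 = 0.945, so t = min(1, 0.945) = 0.945.
Check: 0.929 ⊙ 0.945 = max(0, 0.874) = 0.874 ≤ 0.874.

0.945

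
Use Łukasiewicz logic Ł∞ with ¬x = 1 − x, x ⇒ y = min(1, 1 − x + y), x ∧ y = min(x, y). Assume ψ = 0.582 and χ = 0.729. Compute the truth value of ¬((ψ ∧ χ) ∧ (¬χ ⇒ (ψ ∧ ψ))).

0.418

ψ ∧ χ = min(0.582, 0.729) = 0.582
¬χ = 1 − 0.729 = 0.271
ψ ∧ ψ = min(0.582, 0.582) = 0.582
¬χ ⇒ (ψ ∧ ψ) = min(1, 1 − 0.271 + 0.582) = min(1, 1.311) = 1.000
(ψ ∧ χ) ∧ (¬χ ⇒ (ψ ∧ ψ)) = min(0.582, 1.000) = 0.582
¬((ψ ∧ χ) ∧ (¬χ ⇒ (ψ ∧ ψ))) = 1 − 0.582 = 0.418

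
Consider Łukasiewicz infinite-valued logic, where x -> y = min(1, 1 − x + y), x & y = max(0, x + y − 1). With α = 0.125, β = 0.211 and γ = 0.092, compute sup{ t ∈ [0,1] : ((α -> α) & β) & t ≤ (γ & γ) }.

0.789

α -> α = min(1, 1 − 0.125 + 0.125) = min(1, 1.000) = 1.000
(α -> α) & β = max(0, 1.000 + 0.211 − 1) = max(0, 0.211) = 0.211
So the left factor is (α -> α) & β = 0.211.
γ & γ = max(0, 0.092 + 0.092 − 1) = max(0, -0.816) = 0.000
So the right-hand bound is γ & γ = 0.000.
The residuum of the Łukasiewicz t-norm gives the supremum: min(1, 1 − 0.211 + 0.000).
1 − 0.211 + 0.000 = 0.789, so t = min(1, 0.789) = 0.789.
Check: 0.211 & 0.789 = max(0, 0.000) = 0.000 ≤ 0.000.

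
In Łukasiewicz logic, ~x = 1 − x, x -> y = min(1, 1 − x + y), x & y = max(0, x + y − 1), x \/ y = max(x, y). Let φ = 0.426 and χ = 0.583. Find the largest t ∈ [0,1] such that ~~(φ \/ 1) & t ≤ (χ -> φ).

φ \/ 1 = max(0.426, 1.000) = 1.000
~(φ \/ 1) = 1 − 1.000 = 0.000
~~(φ \/ 1) = 1 − 0.000 = 1.000
So the left factor is ~~(φ \/ 1) = 1.000.
χ -> φ = min(1, 1 − 0.583 + 0.426) = min(1, 0.843) = 0.843
So the right-hand bound is χ -> φ = 0.843.
The residuum of the Łukasiewicz t-norm gives the supremum: min(1, 1 − 1.000 + 0.843).
1 − 1.000 + 0.843 = 0.843, so t = min(1, 0.843) = 0.843.
Check: 1.000 & 0.843 = max(0, 0.843) = 0.843 ≤ 0.843.

0.843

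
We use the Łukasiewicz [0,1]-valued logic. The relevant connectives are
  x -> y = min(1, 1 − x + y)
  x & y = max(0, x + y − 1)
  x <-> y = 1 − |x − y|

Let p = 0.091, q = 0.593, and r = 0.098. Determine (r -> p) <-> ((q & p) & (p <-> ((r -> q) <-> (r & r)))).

0.007

r -> p = min(1, 1 − 0.098 + 0.091) = min(1, 0.993) = 0.993
q & p = max(0, 0.593 + 0.091 − 1) = max(0, -0.316) = 0.000
r -> q = min(1, 1 − 0.098 + 0.593) = min(1, 1.495) = 1.000
r & r = max(0, 0.098 + 0.098 − 1) = max(0, -0.804) = 0.000
(r -> q) <-> (r & r) = 1 − |1.000 − 0.000| = 1 − 1.000 = 0.000
p <-> ((r -> q) <-> (r & r)) = 1 − |0.091 − 0.000| = 1 − 0.091 = 0.909
(q & p) & (p <-> ((r -> q) <-> (r & r))) = max(0, 0.000 + 0.909 − 1) = max(0, -0.091) = 0.000
(r -> p) <-> ((q & p) & (p <-> ((r -> q) <-> (r & r)))) = 1 − |0.993 − 0.000| = 1 − 0.993 = 0.007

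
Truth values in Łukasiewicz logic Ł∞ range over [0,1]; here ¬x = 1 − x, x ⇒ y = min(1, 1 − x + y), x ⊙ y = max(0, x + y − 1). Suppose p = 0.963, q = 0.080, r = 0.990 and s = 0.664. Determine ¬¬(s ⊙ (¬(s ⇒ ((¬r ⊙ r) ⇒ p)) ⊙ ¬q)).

0.000

¬r = 1 − 0.990 = 0.010
¬r ⊙ r = max(0, 0.010 + 0.990 − 1) = max(0, 0.000) = 0.000
(¬r ⊙ r) ⇒ p = min(1, 1 − 0.000 + 0.963) = min(1, 1.963) = 1.000
s ⇒ ((¬r ⊙ r) ⇒ p) = min(1, 1 − 0.664 + 1.000) = min(1, 1.336) = 1.000
¬(s ⇒ ((¬r ⊙ r) ⇒ p)) = 1 − 1.000 = 0.000
¬q = 1 − 0.080 = 0.920
¬(s ⇒ ((¬r ⊙ r) ⇒ p)) ⊙ ¬q = max(0, 0.000 + 0.920 − 1) = max(0, -0.080) = 0.000
s ⊙ (¬(s ⇒ ((¬r ⊙ r) ⇒ p)) ⊙ ¬q) = max(0, 0.664 + 0.000 − 1) = max(0, -0.336) = 0.000
¬(s ⊙ (¬(s ⇒ ((¬r ⊙ r) ⇒ p)) ⊙ ¬q)) = 1 − 0.000 = 1.000
¬¬(s ⊙ (¬(s ⇒ ((¬r ⊙ r) ⇒ p)) ⊙ ¬q)) = 1 − 1.000 = 0.000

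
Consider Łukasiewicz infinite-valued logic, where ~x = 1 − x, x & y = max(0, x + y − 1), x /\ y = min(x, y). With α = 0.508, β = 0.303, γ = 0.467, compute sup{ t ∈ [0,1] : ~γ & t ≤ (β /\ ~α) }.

0.770

~γ = 1 − 0.467 = 0.533
So the left factor is ~γ = 0.533.
~α = 1 − 0.508 = 0.492
β /\ ~α = min(0.303, 0.492) = 0.303
So the right-hand bound is β /\ ~α = 0.303.
The residuum of the Łukasiewicz t-norm gives the supremum: min(1, 1 − 0.533 + 0.303).
1 − 0.533 + 0.303 = 0.770, so t = min(1, 0.770) = 0.770.
Check: 0.533 & 0.770 = max(0, 0.303) = 0.303 ≤ 0.303.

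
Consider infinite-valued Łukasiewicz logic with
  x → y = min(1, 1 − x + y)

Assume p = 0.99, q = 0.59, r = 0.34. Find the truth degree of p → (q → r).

0.76

q → r = min(1, 1 − 0.59 + 0.34) = min(1, 0.75) = 0.75
p → (q → r) = min(1, 1 − 0.99 + 0.75) = min(1, 0.76) = 0.76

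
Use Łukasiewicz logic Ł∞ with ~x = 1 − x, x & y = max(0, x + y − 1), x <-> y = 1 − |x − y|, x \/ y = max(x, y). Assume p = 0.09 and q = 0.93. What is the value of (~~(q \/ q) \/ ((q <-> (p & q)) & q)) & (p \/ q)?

q \/ q = max(0.93, 0.93) = 0.93
~(q \/ q) = 1 − 0.93 = 0.07
~~(q \/ q) = 1 − 0.07 = 0.93
p & q = max(0, 0.09 + 0.93 − 1) = max(0, 0.02) = 0.02
q <-> (p & q) = 1 − |0.93 − 0.02| = 1 − 0.91 = 0.09
(q <-> (p & q)) & q = max(0, 0.09 + 0.93 − 1) = max(0, 0.02) = 0.02
~~(q \/ q) \/ ((q <-> (p & q)) & q) = max(0.93, 0.02) = 0.93
p \/ q = max(0.09, 0.93) = 0.93
(~~(q \/ q) \/ ((q <-> (p & q)) & q)) & (p \/ q) = max(0, 0.93 + 0.93 − 1) = max(0, 0.86) = 0.86

0.86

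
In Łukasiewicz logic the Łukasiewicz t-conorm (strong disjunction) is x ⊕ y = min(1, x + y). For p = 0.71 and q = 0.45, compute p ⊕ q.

1.00

p ⊕ q = min(1, 0.71 + 0.45) = min(1, 1.16) = 1.00
For comparison, the Gödel t-conorm max(x, y) would give 0.71.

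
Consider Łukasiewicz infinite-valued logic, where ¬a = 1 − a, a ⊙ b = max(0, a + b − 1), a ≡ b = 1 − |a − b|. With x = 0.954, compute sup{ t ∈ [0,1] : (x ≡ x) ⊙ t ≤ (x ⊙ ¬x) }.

0.000

x ≡ x = 1 − |0.954 − 0.954| = 1 − 0.000 = 1.000
So the left factor is x ≡ x = 1.000.
¬x = 1 − 0.954 = 0.046
x ⊙ ¬x = max(0, 0.954 + 0.046 − 1) = max(0, 0.000) = 0.000
So the right-hand bound is x ⊙ ¬x = 0.000.
The residuum of the Łukasiewicz t-norm gives the supremum: min(1, 1 − 1.000 + 0.000).
1 − 1.000 + 0.000 = 0.000, so t = min(1, 0.000) = 0.000.
Check: 1.000 ⊙ 0.000 = max(0, 0.000) = 0.000 ≤ 0.000.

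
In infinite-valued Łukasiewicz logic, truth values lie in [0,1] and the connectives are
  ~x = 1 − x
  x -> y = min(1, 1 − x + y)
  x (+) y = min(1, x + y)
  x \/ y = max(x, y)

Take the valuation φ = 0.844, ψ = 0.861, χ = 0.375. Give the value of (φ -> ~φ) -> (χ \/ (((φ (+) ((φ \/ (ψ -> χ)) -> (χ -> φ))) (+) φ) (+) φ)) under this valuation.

~φ = 1 − 0.844 = 0.156
φ -> ~φ = min(1, 1 − 0.844 + 0.156) = min(1, 0.312) = 0.312
ψ -> χ = min(1, 1 − 0.861 + 0.375) = min(1, 0.514) = 0.514
φ \/ (ψ -> χ) = max(0.844, 0.514) = 0.844
χ -> φ = min(1, 1 − 0.375 + 0.844) = min(1, 1.469) = 1.000
(φ \/ (ψ -> χ)) -> (χ -> φ) = min(1, 1 − 0.844 + 1.000) = min(1, 1.156) = 1.000
φ (+) ((φ \/ (ψ -> χ)) -> (χ -> φ)) = min(1, 0.844 + 1.000) = min(1, 1.844) = 1.000
(φ (+) ((φ \/ (ψ -> χ)) -> (χ -> φ))) (+) φ = min(1, 1.000 + 0.844) = min(1, 1.844) = 1.000
((φ (+) ((φ \/ (ψ -> χ)) -> (χ -> φ))) (+) φ) (+) φ = min(1, 1.000 + 0.844) = min(1, 1.844) = 1.000
χ \/ (((φ (+) ((φ \/ (ψ -> χ)) -> (χ -> φ))) (+) φ) (+) φ) = max(0.375, 1.000) = 1.000
(φ -> ~φ) -> (χ \/ (((φ (+) ((φ \/ (ψ -> χ)) -> (χ -> φ))) (+) φ) (+) φ)) = min(1, 1 − 0.312 + 1.000) = min(1, 1.688) = 1.000

1.000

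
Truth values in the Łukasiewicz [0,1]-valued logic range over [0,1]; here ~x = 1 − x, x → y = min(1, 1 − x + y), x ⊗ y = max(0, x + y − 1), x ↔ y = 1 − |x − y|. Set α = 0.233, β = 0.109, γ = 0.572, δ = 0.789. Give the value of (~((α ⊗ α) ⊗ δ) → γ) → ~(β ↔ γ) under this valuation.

α ⊗ α = max(0, 0.233 + 0.233 − 1) = max(0, -0.534) = 0.000
(α ⊗ α) ⊗ δ = max(0, 0.000 + 0.789 − 1) = max(0, -0.211) = 0.000
~((α ⊗ α) ⊗ δ) = 1 − 0.000 = 1.000
~((α ⊗ α) ⊗ δ) → γ = min(1, 1 − 1.000 + 0.572) = min(1, 0.572) = 0.572
β ↔ γ = 1 − |0.109 − 0.572| = 1 − 0.463 = 0.537
~(β ↔ γ) = 1 − 0.537 = 0.463
(~((α ⊗ α) ⊗ δ) → γ) → ~(β ↔ γ) = min(1, 1 − 0.572 + 0.463) = min(1, 0.891) = 0.891

0.891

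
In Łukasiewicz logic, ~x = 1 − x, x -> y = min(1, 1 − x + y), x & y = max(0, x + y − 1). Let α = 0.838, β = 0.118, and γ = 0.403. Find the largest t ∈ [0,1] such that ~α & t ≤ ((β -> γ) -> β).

~α = 1 − 0.838 = 0.162
So the left factor is ~α = 0.162.
β -> γ = min(1, 1 − 0.118 + 0.403) = min(1, 1.285) = 1.000
(β -> γ) -> β = min(1, 1 − 1.000 + 0.118) = min(1, 0.118) = 0.118
So the right-hand bound is (β -> γ) -> β = 0.118.
The residuum of the Łukasiewicz t-norm gives the supremum: min(1, 1 − 0.162 + 0.118).
1 − 0.162 + 0.118 = 0.956, so t = min(1, 0.956) = 0.956.
Check: 0.162 & 0.956 = max(0, 0.118) = 0.118 ≤ 0.118.

0.956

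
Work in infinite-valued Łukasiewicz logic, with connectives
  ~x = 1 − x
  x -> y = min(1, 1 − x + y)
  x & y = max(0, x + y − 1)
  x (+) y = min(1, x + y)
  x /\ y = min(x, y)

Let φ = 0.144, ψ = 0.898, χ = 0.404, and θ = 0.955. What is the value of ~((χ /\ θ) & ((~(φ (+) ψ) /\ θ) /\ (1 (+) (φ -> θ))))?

1.000

χ /\ θ = min(0.404, 0.955) = 0.404
φ (+) ψ = min(1, 0.144 + 0.898) = min(1, 1.042) = 1.000
~(φ (+) ψ) = 1 − 1.000 = 0.000
~(φ (+) ψ) /\ θ = min(0.000, 0.955) = 0.000
φ -> θ = min(1, 1 − 0.144 + 0.955) = min(1, 1.811) = 1.000
1 (+) (φ -> θ) = min(1, 1.000 + 1.000) = min(1, 2.000) = 1.000
(~(φ (+) ψ) /\ θ) /\ (1 (+) (φ -> θ)) = min(0.000, 1.000) = 0.000
(χ /\ θ) & ((~(φ (+) ψ) /\ θ) /\ (1 (+) (φ -> θ))) = max(0, 0.404 + 0.000 − 1) = max(0, -0.596) = 0.000
~((χ /\ θ) & ((~(φ (+) ψ) /\ θ) /\ (1 (+) (φ -> θ)))) = 1 − 0.000 = 1.000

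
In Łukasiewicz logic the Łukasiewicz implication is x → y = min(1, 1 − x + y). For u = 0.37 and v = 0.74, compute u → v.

1.00

u → v = min(1, 1 − 0.37 + 0.74) = min(1, 1.37) = 1.00
For comparison, the Gödel implication (1 if x ≤ y else y) would give 1.00.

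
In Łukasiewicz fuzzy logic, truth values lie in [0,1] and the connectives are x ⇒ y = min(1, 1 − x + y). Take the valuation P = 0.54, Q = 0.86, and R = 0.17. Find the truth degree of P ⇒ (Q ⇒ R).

0.77

Q ⇒ R = min(1, 1 − 0.86 + 0.17) = min(1, 0.31) = 0.31
P ⇒ (Q ⇒ R) = min(1, 1 − 0.54 + 0.31) = min(1, 0.77) = 0.77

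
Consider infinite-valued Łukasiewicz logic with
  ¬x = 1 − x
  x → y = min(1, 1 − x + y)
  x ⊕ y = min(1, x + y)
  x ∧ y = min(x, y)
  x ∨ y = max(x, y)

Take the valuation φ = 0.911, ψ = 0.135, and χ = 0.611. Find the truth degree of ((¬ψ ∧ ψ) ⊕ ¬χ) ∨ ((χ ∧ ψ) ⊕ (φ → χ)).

0.835

¬ψ = 1 − 0.135 = 0.865
¬ψ ∧ ψ = min(0.865, 0.135) = 0.135
¬χ = 1 − 0.611 = 0.389
(¬ψ ∧ ψ) ⊕ ¬χ = min(1, 0.135 + 0.389) = min(1, 0.524) = 0.524
χ ∧ ψ = min(0.611, 0.135) = 0.135
φ → χ = min(1, 1 − 0.911 + 0.611) = min(1, 0.700) = 0.700
(χ ∧ ψ) ⊕ (φ → χ) = min(1, 0.135 + 0.700) = min(1, 0.835) = 0.835
((¬ψ ∧ ψ) ⊕ ¬χ) ∨ ((χ ∧ ψ) ⊕ (φ → χ)) = max(0.524, 0.835) = 0.835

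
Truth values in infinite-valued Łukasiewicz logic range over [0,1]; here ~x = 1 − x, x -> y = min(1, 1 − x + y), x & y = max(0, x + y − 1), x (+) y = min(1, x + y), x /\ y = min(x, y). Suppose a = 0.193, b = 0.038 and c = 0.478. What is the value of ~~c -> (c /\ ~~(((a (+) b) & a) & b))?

0.522

~c = 1 − 0.478 = 0.522
~~c = 1 − 0.522 = 0.478
a (+) b = min(1, 0.193 + 0.038) = min(1, 0.231) = 0.231
(a (+) b) & a = max(0, 0.231 + 0.193 − 1) = max(0, -0.576) = 0.000
((a (+) b) & a) & b = max(0, 0.000 + 0.038 − 1) = max(0, -0.962) = 0.000
~(((a (+) b) & a) & b) = 1 − 0.000 = 1.000
~~(((a (+) b) & a) & b) = 1 − 1.000 = 0.000
c /\ ~~(((a (+) b) & a) & b) = min(0.478, 0.000) = 0.000
~~c -> (c /\ ~~(((a (+) b) & a) & b)) = min(1, 1 − 0.478 + 0.000) = min(1, 0.522) = 0.522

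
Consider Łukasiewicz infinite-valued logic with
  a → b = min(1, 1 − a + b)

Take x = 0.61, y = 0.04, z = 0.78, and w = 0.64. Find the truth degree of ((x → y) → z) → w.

x → y = min(1, 1 − 0.61 + 0.04) = min(1, 0.43) = 0.43
(x → y) → z = min(1, 1 − 0.43 + 0.78) = min(1, 1.35) = 1.00
((x → y) → z) → w = min(1, 1 − 1.00 + 0.64) = min(1, 0.64) = 0.64

0.64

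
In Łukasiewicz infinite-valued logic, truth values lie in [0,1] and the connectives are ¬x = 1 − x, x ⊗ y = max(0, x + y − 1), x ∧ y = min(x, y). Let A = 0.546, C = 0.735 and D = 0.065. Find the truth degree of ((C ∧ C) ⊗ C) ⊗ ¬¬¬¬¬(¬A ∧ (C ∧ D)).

0.405

C ∧ C = min(0.735, 0.735) = 0.735
(C ∧ C) ⊗ C = max(0, 0.735 + 0.735 − 1) = max(0, 0.470) = 0.470
¬A = 1 − 0.546 = 0.454
C ∧ D = min(0.735, 0.065) = 0.065
¬A ∧ (C ∧ D) = min(0.454, 0.065) = 0.065
¬(¬A ∧ (C ∧ D)) = 1 − 0.065 = 0.935
¬¬(¬A ∧ (C ∧ D)) = 1 − 0.935 = 0.065
¬¬¬(¬A ∧ (C ∧ D)) = 1 − 0.065 = 0.935
¬¬¬¬(¬A ∧ (C ∧ D)) = 1 − 0.935 = 0.065
¬¬¬¬¬(¬A ∧ (C ∧ D)) = 1 − 0.065 = 0.935
((C ∧ C) ⊗ C) ⊗ ¬¬¬¬¬(¬A ∧ (C ∧ D)) = max(0, 0.470 + 0.935 − 1) = max(0, 0.405) = 0.405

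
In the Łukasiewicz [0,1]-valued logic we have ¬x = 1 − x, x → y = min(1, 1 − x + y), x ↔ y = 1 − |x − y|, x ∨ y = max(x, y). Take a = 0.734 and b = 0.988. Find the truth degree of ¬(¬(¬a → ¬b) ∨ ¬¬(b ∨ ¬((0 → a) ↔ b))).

0.012

¬a = 1 − 0.734 = 0.266
¬b = 1 − 0.988 = 0.012
¬a → ¬b = min(1, 1 − 0.266 + 0.012) = min(1, 0.746) = 0.746
¬(¬a → ¬b) = 1 − 0.746 = 0.254
0 → a = min(1, 1 − 0.000 + 0.734) = min(1, 1.734) = 1.000
(0 → a) ↔ b = 1 − |1.000 − 0.988| = 1 − 0.012 = 0.988
¬((0 → a) ↔ b) = 1 − 0.988 = 0.012
b ∨ ¬((0 → a) ↔ b) = max(0.988, 0.012) = 0.988
¬(b ∨ ¬((0 → a) ↔ b)) = 1 − 0.988 = 0.012
¬¬(b ∨ ¬((0 → a) ↔ b)) = 1 − 0.012 = 0.988
¬(¬a → ¬b) ∨ ¬¬(b ∨ ¬((0 → a) ↔ b)) = max(0.254, 0.988) = 0.988
¬(¬(¬a → ¬b) ∨ ¬¬(b ∨ ¬((0 → a) ↔ b))) = 1 − 0.988 = 0.012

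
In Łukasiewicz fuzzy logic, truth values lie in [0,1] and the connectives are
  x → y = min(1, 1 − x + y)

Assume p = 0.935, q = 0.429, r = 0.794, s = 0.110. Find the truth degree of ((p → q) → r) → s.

0.110

p → q = min(1, 1 − 0.935 + 0.429) = min(1, 0.494) = 0.494
(p → q) → r = min(1, 1 − 0.494 + 0.794) = min(1, 1.300) = 1.000
((p → q) → r) → s = min(1, 1 − 1.000 + 0.110) = min(1, 0.110) = 0.110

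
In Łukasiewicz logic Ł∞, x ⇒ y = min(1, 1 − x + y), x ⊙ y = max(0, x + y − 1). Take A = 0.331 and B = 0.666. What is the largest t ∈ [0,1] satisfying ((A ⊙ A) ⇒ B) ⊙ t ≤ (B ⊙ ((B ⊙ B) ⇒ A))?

0.665

A ⊙ A = max(0, 0.331 + 0.331 − 1) = max(0, -0.338) = 0.000
(A ⊙ A) ⇒ B = min(1, 1 − 0.000 + 0.666) = min(1, 1.666) = 1.000
So the left factor is (A ⊙ A) ⇒ B = 1.000.
B ⊙ B = max(0, 0.666 + 0.666 − 1) = max(0, 0.332) = 0.332
(B ⊙ B) ⇒ A = min(1, 1 − 0.332 + 0.331) = min(1, 0.999) = 0.999
B ⊙ ((B ⊙ B) ⇒ A) = max(0, 0.666 + 0.999 − 1) = max(0, 0.665) = 0.665
So the right-hand bound is B ⊙ ((B ⊙ B) ⇒ A) = 0.665.
The residuum of the Łukasiewicz t-norm gives the supremum: min(1, 1 − 1.000 + 0.665).
1 − 1.000 + 0.665 = 0.665, so t = min(1, 0.665) = 0.665.
Check: 1.000 ⊙ 0.665 = max(0, 0.665) = 0.665 ≤ 0.665.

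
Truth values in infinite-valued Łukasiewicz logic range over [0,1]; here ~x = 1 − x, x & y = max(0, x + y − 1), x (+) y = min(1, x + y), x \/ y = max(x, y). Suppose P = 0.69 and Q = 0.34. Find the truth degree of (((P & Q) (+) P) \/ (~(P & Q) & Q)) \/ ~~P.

P & Q = max(0, 0.69 + 0.34 − 1) = max(0, 0.03) = 0.03
(P & Q) (+) P = min(1, 0.03 + 0.69) = min(1, 0.72) = 0.72
~(P & Q) = 1 − 0.03 = 0.97
~(P & Q) & Q = max(0, 0.97 + 0.34 − 1) = max(0, 0.31) = 0.31
((P & Q) (+) P) \/ (~(P & Q) & Q) = max(0.72, 0.31) = 0.72
~P = 1 − 0.69 = 0.31
~~P = 1 − 0.31 = 0.69
(((P & Q) (+) P) \/ (~(P & Q) & Q)) \/ ~~P = max(0.72, 0.69) = 0.72

0.72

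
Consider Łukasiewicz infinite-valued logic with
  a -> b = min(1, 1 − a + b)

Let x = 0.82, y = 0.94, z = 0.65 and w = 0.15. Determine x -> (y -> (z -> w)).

z -> w = min(1, 1 − 0.65 + 0.15) = min(1, 0.50) = 0.50
y -> (z -> w) = min(1, 1 − 0.94 + 0.50) = min(1, 0.56) = 0.56
x -> (y -> (z -> w)) = min(1, 1 − 0.82 + 0.56) = min(1, 0.74) = 0.74

0.74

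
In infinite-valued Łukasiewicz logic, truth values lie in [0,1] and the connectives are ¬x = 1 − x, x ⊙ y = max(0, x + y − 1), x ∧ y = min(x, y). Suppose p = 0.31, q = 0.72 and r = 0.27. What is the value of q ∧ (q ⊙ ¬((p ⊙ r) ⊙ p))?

0.72

p ⊙ r = max(0, 0.31 + 0.27 − 1) = max(0, -0.42) = 0.00
(p ⊙ r) ⊙ p = max(0, 0.00 + 0.31 − 1) = max(0, -0.69) = 0.00
¬((p ⊙ r) ⊙ p) = 1 − 0.00 = 1.00
q ⊙ ¬((p ⊙ r) ⊙ p) = max(0, 0.72 + 1.00 − 1) = max(0, 0.72) = 0.72
q ∧ (q ⊙ ¬((p ⊙ r) ⊙ p)) = min(0.72, 0.72) = 0.72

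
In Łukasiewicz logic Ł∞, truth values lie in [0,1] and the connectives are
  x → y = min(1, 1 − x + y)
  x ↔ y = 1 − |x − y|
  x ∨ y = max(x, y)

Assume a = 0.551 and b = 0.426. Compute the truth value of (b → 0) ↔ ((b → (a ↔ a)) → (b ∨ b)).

0.852

b → 0 = min(1, 1 − 0.426 + 0.000) = min(1, 0.574) = 0.574
a ↔ a = 1 − |0.551 − 0.551| = 1 − 0.000 = 1.000
b → (a ↔ a) = min(1, 1 − 0.426 + 1.000) = min(1, 1.574) = 1.000
b ∨ b = max(0.426, 0.426) = 0.426
(b → (a ↔ a)) → (b ∨ b) = min(1, 1 − 1.000 + 0.426) = min(1, 0.426) = 0.426
(b → 0) ↔ ((b → (a ↔ a)) → (b ∨ b)) = 1 − |0.574 − 0.426| = 1 − 0.148 = 0.852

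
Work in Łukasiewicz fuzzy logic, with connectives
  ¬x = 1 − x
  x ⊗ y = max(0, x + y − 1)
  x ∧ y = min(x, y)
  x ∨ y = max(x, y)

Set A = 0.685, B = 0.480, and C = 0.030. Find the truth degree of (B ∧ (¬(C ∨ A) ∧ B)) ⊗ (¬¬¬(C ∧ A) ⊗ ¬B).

0.000

C ∨ A = max(0.030, 0.685) = 0.685
¬(C ∨ A) = 1 − 0.685 = 0.315
¬(C ∨ A) ∧ B = min(0.315, 0.480) = 0.315
B ∧ (¬(C ∨ A) ∧ B) = min(0.480, 0.315) = 0.315
C ∧ A = min(0.030, 0.685) = 0.030
¬(C ∧ A) = 1 − 0.030 = 0.970
¬¬(C ∧ A) = 1 − 0.970 = 0.030
¬¬¬(C ∧ A) = 1 − 0.030 = 0.970
¬B = 1 − 0.480 = 0.520
¬¬¬(C ∧ A) ⊗ ¬B = max(0, 0.970 + 0.520 − 1) = max(0, 0.490) = 0.490
(B ∧ (¬(C ∨ A) ∧ B)) ⊗ (¬¬¬(C ∧ A) ⊗ ¬B) = max(0, 0.315 + 0.490 − 1) = max(0, -0.195) = 0.000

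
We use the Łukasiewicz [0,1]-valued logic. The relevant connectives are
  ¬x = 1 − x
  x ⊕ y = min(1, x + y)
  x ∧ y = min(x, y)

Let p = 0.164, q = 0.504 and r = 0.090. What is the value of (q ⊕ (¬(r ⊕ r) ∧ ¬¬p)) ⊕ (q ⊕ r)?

r ⊕ r = min(1, 0.090 + 0.090) = min(1, 0.180) = 0.180
¬(r ⊕ r) = 1 − 0.180 = 0.820
¬p = 1 − 0.164 = 0.836
¬¬p = 1 − 0.836 = 0.164
¬(r ⊕ r) ∧ ¬¬p = min(0.820, 0.164) = 0.164
q ⊕ (¬(r ⊕ r) ∧ ¬¬p) = min(1, 0.504 + 0.164) = min(1, 0.668) = 0.668
q ⊕ r = min(1, 0.504 + 0.090) = min(1, 0.594) = 0.594
(q ⊕ (¬(r ⊕ r) ∧ ¬¬p)) ⊕ (q ⊕ r) = min(1, 0.668 + 0.594) = min(1, 1.262) = 1.000

1.000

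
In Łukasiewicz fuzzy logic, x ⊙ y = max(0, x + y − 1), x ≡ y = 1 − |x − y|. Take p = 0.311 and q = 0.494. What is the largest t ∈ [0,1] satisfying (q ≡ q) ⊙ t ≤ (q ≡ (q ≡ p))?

q ≡ q = 1 − |0.494 − 0.494| = 1 − 0.000 = 1.000
So the left factor is q ≡ q = 1.000.
q ≡ p = 1 − |0.494 − 0.311| = 1 − 0.183 = 0.817
q ≡ (q ≡ p) = 1 − |0.494 − 0.817| = 1 − 0.323 = 0.677
So the right-hand bound is q ≡ (q ≡ p) = 0.677.
The residuum of the Łukasiewicz t-norm gives the supremum: min(1, 1 − 1.000 + 0.677).
1 − 1.000 + 0.677 = 0.677, so t = min(1, 0.677) = 0.677.
Check: 1.000 ⊙ 0.677 = max(0, 0.677) = 0.677 ≤ 0.677.

0.677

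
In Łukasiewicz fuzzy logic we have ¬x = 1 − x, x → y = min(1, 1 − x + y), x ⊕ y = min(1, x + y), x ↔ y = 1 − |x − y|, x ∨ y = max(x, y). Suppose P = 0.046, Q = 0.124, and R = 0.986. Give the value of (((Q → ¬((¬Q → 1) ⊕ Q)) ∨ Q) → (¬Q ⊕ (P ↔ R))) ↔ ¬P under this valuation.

¬Q = 1 − 0.124 = 0.876
¬Q → 1 = min(1, 1 − 0.876 + 1.000) = min(1, 1.124) = 1.000
(¬Q → 1) ⊕ Q = min(1, 1.000 + 0.124) = min(1, 1.124) = 1.000
¬((¬Q → 1) ⊕ Q) = 1 − 1.000 = 0.000
Q → ¬((¬Q → 1) ⊕ Q) = min(1, 1 − 0.124 + 0.000) = min(1, 0.876) = 0.876
(Q → ¬((¬Q → 1) ⊕ Q)) ∨ Q = max(0.876, 0.124) = 0.876
P ↔ R = 1 − |0.046 − 0.986| = 1 − 0.940 = 0.060
¬Q ⊕ (P ↔ R) = min(1, 0.876 + 0.060) = min(1, 0.936) = 0.936
((Q → ¬((¬Q → 1) ⊕ Q)) ∨ Q) → (¬Q ⊕ (P ↔ R)) = min(1, 1 − 0.876 + 0.936) = min(1, 1.060) = 1.000
¬P = 1 − 0.046 = 0.954
(((Q → ¬((¬Q → 1) ⊕ Q)) ∨ Q) → (¬Q ⊕ (P ↔ R))) ↔ ¬P = 1 − |1.000 − 0.954| = 1 − 0.046 = 0.954

0.954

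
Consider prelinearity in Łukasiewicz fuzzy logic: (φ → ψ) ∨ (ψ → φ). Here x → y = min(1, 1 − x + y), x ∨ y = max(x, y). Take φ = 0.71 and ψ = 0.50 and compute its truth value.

φ → ψ = min(1, 1 − 0.71 + 0.50) = min(1, 0.79) = 0.79
ψ → φ = min(1, 1 − 0.50 + 0.71) = min(1, 1.21) = 1.00
(φ → ψ) ∨ (ψ → φ) = max(0.79, 1.00) = 1.00
(As expected: a Ł∞-tautology — holds in every MV-chain.)

1.00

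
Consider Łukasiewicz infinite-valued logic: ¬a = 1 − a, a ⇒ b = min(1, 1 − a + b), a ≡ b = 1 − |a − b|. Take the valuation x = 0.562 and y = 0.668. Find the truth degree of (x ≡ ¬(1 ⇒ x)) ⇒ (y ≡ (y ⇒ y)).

0.792

1 ⇒ x = min(1, 1 − 1.000 + 0.562) = min(1, 0.562) = 0.562
¬(1 ⇒ x) = 1 − 0.562 = 0.438
x ≡ ¬(1 ⇒ x) = 1 − |0.562 − 0.438| = 1 − 0.124 = 0.876
y ⇒ y = min(1, 1 − 0.668 + 0.668) = min(1, 1.000) = 1.000
y ≡ (y ⇒ y) = 1 − |0.668 − 1.000| = 1 − 0.332 = 0.668
(x ≡ ¬(1 ⇒ x)) ⇒ (y ≡ (y ⇒ y)) = min(1, 1 − 0.876 + 0.668) = min(1, 0.792) = 0.792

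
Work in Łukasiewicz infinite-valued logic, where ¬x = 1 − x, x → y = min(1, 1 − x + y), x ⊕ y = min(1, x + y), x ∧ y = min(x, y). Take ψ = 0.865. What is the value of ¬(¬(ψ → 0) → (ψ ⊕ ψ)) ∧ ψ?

ψ → 0 = min(1, 1 − 0.865 + 0.000) = min(1, 0.135) = 0.135
¬(ψ → 0) = 1 − 0.135 = 0.865
ψ ⊕ ψ = min(1, 0.865 + 0.865) = min(1, 1.730) = 1.000
¬(ψ → 0) → (ψ ⊕ ψ) = min(1, 1 − 0.865 + 1.000) = min(1, 1.135) = 1.000
¬(¬(ψ → 0) → (ψ ⊕ ψ)) = 1 − 1.000 = 0.000
¬(¬(ψ → 0) → (ψ ⊕ ψ)) ∧ ψ = min(0.000, 0.865) = 0.000

0.000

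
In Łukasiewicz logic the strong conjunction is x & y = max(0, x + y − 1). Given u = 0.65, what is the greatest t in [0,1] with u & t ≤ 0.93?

1.00

The residuum of the Łukasiewicz t-norm gives the supremum: min(1, 1 − 0.65 + 0.93).
1 − 0.65 + 0.93 = 1.28, so t = min(1, 1.28) = 1.00.
Check: 0.65 & 1.00 = max(0, 0.65) = 0.65 ≤ 0.93.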